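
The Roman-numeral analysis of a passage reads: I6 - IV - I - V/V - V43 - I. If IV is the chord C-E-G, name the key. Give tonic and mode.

G major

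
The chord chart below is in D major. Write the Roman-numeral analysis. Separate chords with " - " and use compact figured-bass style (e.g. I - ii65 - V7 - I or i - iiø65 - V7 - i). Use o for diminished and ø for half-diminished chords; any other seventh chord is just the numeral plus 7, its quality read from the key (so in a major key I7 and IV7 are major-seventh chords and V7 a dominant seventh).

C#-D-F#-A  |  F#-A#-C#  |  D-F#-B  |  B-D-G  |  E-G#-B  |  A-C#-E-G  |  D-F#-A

I42 - V/vi - vi6 - IV6 - V/V - V7 - I

C#-D-F#-A: root D is the tonic; major seventh chord there is I42.
F#-A#-C#: a major triad on F#, the applied dominant of vi → V/vi.
D-F#-B: minor triad on B = scale degree 6 → vi6.
B-D-G has root G, degree 4 in D major, so IV6.
E-G#-B: chromatic; E is V of V, so V/V.
A-C#-E-G has root A, degree 5 in D major, so V7.
D-F#-A: root D is the tonic; major triad there is I.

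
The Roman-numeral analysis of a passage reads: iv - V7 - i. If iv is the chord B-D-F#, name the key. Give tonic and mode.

F# minor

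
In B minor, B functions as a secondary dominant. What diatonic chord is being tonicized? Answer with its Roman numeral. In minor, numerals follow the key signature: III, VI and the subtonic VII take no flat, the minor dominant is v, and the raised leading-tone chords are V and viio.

iv

The chord is a major triad on B.
A dominant resolves down a perfect fifth: B → E. In B minor, E is scale degree 4, i.e. iv.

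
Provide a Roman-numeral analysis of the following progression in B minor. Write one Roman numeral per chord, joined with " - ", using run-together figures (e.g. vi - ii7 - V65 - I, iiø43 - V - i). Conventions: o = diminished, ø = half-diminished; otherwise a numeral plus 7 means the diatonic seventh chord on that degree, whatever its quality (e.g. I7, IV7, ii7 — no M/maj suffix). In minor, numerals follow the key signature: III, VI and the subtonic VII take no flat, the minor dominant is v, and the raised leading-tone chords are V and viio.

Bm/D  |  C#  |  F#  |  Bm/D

i6 - V/V - V - i6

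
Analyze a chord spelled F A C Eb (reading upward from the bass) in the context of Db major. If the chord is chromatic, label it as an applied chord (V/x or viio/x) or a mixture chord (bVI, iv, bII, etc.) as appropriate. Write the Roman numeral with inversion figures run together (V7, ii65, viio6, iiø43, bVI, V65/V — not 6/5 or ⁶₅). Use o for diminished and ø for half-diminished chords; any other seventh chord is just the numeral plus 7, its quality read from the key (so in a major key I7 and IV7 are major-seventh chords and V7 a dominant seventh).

The pitches F-A-C-Eb form a dominant seventh chord rooted on F.
F is not a diatonic chord root with this quality in Db major, but it lies a perfect fifth above Bb (vi), so the chord functions as an applied dominant of vi.

V7/vi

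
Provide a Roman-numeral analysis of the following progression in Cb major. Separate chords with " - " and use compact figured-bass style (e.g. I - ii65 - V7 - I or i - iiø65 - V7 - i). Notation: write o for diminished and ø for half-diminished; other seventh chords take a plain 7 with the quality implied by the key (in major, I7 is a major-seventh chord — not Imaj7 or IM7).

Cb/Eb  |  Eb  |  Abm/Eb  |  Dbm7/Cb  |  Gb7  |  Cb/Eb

Cb/Eb: major triad on Cb = scale degree 1 → I6.
Eb: a major triad on Eb, the applied dominant of vi → V/vi.
Abm/Eb: minor triad on Ab = scale degree 6 → vi64.
Dbm7/Cb: minor seventh chord on Db = scale degree 2 → ii42.
Gb7: root Gb is the dominant; dominant seventh chord there is V7.
Cb/Eb has root Cb, degree 1 in Cb major, so I6.

I6 - V/vi - vi64 - ii42 - V7 - I6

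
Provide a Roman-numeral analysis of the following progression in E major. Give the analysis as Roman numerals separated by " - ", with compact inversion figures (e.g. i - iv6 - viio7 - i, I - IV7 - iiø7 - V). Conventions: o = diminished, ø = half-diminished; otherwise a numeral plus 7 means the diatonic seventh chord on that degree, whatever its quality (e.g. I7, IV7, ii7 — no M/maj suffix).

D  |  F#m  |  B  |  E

bVII - ii - V - I

D: D with this quality isn't in the key; it's bVII, borrowed from the parallel minor.
F#m: minor triad on F# = scale degree 2 → ii.
B: major triad on B = scale degree 5 → V.
E has root E, degree 1 in E major, so I.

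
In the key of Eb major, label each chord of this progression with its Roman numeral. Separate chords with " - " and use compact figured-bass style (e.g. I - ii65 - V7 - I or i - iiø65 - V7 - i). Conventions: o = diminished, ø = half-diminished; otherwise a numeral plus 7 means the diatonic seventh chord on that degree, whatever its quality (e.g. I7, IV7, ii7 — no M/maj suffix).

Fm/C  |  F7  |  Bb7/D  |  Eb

ii64 - V7/V - V65 - I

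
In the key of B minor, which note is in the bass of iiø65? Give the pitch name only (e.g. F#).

iiø in B minor has root C#; the chord is C#-E-G-B.
The figure 65 means first inversion — the third is in the bass.

E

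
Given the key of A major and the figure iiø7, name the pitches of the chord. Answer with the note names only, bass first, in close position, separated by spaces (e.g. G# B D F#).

B D F A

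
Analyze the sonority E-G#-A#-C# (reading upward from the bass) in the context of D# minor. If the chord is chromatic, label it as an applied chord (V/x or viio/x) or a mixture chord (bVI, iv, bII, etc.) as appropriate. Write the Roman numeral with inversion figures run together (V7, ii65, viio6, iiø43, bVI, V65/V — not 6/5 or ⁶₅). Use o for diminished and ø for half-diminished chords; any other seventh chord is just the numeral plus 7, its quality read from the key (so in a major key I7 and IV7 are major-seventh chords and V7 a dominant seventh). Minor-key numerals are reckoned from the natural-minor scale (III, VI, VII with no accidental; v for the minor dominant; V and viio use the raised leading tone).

The pitches A#-C#-E-G# form a half-diminished seventh chord rooted on A#.
A# sits a half step below B (VI in D# minor); a diminished chord there is the applied leading-tone chord of VI.
With E in the bass the chord is in second inversion, so the figured bass is 43.

viiø43/VI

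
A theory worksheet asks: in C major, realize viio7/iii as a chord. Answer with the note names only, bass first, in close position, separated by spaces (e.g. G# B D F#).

D# F# A C

The slash marks an applied leading-tone chord: viio of iii. In C major, iii is E, so the leading tone to it is D#, a half step below.
Building a fully diminished seventh chord on D# gives D#-F#-A-C.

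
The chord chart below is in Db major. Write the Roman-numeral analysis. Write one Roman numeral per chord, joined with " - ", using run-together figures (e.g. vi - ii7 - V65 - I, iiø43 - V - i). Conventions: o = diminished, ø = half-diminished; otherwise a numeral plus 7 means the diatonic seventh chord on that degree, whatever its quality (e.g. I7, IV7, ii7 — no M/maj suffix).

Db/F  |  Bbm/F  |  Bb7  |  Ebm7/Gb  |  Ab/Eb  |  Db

Db/F: root Db is the tonic; major triad there is I6.
Bbm/F has root Bb, degree 6 in Db major, so vi64.
Bb7: a dominant seventh chord on Bb, the applied dominant of ii → V7/ii.
Ebm7/Gb: root Eb is the supertonic; minor seventh chord there is ii65.
Ab/Eb: root Ab is the dominant; major triad there is V64.
Db: root Db is the tonic; major triad there is I.

I6 - vi64 - V7/ii - ii65 - V64 - I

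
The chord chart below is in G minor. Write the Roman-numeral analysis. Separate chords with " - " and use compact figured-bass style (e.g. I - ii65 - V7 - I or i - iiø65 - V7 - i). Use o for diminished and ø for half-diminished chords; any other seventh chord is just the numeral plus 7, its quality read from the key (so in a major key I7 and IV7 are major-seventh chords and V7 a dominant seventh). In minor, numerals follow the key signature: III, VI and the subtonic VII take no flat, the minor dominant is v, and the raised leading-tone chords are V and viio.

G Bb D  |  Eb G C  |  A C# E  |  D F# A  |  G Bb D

G-Bb-D: minor triad on G = scale degree 1 → i.
Eb-G-C: minor triad on C = scale degree 4 → iv6.
A-C#-E: a major triad on A, the applied dominant of V → V/V.
D-F#-A has root D, degree 5 in G minor, so V.
G-Bb-D: minor triad on G = scale degree 1 → i.

i - iv6 - V/V - V - i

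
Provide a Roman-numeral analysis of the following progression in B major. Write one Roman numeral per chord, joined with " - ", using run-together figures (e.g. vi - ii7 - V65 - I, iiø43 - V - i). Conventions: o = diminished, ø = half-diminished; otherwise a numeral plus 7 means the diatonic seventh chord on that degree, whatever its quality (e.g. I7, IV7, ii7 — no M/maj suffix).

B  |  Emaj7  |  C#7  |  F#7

B has root B, degree 1 in B major, so I.
Emaj7 has root E, degree 4 in B major, so IV7.
C#7 is the secondary dominant of V (dominant seventh chord on C#): V7/V.
F#7 has root F#, degree 5 in B major, so V7.

I - IV7 - V7/V - V7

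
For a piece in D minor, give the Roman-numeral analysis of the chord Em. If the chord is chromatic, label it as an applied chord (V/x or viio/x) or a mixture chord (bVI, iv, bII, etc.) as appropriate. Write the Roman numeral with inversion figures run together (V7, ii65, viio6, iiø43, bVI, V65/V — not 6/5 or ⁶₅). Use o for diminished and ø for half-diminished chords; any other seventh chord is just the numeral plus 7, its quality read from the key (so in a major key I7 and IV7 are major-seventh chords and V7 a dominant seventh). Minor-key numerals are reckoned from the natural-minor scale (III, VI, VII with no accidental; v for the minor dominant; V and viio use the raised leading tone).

ii

Stacked in thirds the chord is E-G-B: a minor triad on E.
E is the second degree of D minor. This is the minor supertonic, borrowed from the parallel major (the Dorian ii).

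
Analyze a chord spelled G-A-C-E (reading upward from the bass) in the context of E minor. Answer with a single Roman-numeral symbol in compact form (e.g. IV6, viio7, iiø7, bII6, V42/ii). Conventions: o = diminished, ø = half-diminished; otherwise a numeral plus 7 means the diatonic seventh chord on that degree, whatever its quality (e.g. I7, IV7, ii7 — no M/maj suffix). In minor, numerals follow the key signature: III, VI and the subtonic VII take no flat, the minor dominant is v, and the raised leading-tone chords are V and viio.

The pitches A-C-E-G form a minor seventh chord rooted on A.
In E minor, A is the subdominant; the diatonic minor seventh chord there is iv7.
With G in the bass the chord is in third inversion, so the figured bass is 42.

iv42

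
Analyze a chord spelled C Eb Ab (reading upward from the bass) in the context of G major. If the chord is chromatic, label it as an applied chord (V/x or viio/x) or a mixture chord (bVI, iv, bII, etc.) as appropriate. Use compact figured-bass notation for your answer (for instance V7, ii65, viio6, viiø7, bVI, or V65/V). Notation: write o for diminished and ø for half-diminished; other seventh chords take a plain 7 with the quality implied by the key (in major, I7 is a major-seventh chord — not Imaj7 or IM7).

bII6

The pitches Ab-C-Eb form a major triad rooted on Ab.
Ab is the lowered second degree of G major (diatonic 2 would be A). This is the Neapolitan sixth — a major triad on the lowered second degree, here in its customary first inversion.
With C in the bass the chord is in first inversion, so the figured bass is 6.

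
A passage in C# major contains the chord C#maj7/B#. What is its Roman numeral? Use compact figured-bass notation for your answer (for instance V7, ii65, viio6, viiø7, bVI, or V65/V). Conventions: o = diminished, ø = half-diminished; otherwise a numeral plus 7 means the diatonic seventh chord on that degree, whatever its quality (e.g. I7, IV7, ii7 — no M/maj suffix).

I42

The pitches C#-E#-G#-B# form a major seventh chord rooted on C#.
In C# major, C# is the tonic; the diatonic major seventh chord there is I7.
With B# in the bass the chord is in third inversion, so the figured bass is 42.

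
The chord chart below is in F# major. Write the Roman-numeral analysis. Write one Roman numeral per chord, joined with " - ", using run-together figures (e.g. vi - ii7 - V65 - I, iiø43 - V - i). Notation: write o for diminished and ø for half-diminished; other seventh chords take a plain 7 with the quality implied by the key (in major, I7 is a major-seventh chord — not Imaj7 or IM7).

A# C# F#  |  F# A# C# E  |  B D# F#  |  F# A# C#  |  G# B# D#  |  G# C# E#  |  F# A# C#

I6 - V7/IV - IV - I - V/V - V64 - I

A#-C#-F# has root F#, degree 1 in F# major, so I6.
F#-A#-C#-E: a dominant seventh chord on F#, the applied dominant of IV → V7/IV.
B-D#-F#: root B is the subdominant; major triad there is IV.
F#-A#-C#: root F# is the tonic; major triad there is I.
G#-B#-D# is the secondary dominant of V (major triad on G#): V/V.
G#-C#-E# has root C#, degree 5 in F# major, so V64.
F#-A#-C# has root F#, degree 1 in F# major, so I.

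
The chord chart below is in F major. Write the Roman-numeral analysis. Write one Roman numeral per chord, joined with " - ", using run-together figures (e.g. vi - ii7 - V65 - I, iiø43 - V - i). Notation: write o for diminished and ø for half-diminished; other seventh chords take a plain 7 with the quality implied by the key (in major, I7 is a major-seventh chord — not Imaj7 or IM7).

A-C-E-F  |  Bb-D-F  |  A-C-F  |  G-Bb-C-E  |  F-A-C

A-C-E-F: major seventh chord on F = scale degree 1 → I65.
Bb-D-F: root Bb is the subdominant; major triad there is IV.
A-C-F has root F, degree 1 in F major, so I6.
G-Bb-C-E: root C is the dominant; dominant seventh chord there is V43.
F-A-C: root F is the tonic; major triad there is I.

I65 - IV - I6 - V43 - I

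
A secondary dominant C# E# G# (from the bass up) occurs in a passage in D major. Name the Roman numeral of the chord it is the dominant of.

The chord is a major triad on C#.
A dominant resolves down a perfect fifth: C# → F#. In D major, F# is scale degree 3, i.e. iii.

iii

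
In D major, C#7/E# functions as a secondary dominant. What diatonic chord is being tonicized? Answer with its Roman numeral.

The chord is a dominant seventh chord on C#.
A dominant resolves down a perfect fifth: C# → F#. In D major, F# is scale degree 3, i.e. iii.

iii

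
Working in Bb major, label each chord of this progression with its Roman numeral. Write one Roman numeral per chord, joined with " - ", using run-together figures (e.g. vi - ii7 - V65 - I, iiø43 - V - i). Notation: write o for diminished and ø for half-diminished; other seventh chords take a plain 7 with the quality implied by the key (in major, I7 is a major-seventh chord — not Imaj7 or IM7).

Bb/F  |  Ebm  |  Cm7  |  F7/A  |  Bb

Bb/F has root Bb, degree 1 in Bb major, so I64.
Ebm: Eb with this quality isn't in the key; it's iv, borrowed from the parallel minor.
Cm7: root C is the supertonic; minor seventh chord there is ii7.
F7/A: dominant seventh chord on F = scale degree 5 → V65.
Bb: major triad on Bb = scale degree 1 → I.

I64 - iv - ii7 - V65 - I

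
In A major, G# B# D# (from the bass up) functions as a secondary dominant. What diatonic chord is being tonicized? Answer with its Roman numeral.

iii

The chord is a major triad on G#.
A dominant resolves down a perfect fifth: G# → C#. In A major, C# is scale degree 3, i.e. iii.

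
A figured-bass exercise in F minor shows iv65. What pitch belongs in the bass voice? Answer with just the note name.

Db

iv in F minor has root Bb; the chord is Bb-Db-F-Ab.
The figure 65 means first inversion — the third is in the bass.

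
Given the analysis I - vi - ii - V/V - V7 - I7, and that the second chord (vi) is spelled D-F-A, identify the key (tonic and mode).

The anchor chord is a minor triad on D, labeled vi.
vi on D implies D is the submediant; that puts the tonic at F, and the lowercase numeral fits major mode.

F major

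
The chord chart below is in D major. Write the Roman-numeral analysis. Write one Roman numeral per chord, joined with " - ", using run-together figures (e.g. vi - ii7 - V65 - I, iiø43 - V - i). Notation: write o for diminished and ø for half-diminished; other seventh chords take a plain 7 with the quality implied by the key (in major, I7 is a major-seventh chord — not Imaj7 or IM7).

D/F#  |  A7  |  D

I6 - V7 - I

D/F#: major triad on D = scale degree 1 → I6.
A7: root A is the dominant; dominant seventh chord there is V7.
D has root D, degree 1 in D major, so I.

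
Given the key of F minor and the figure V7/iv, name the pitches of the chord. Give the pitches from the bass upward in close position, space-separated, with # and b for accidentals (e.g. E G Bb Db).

V7/iv is a secondary dominant — the dominant seventh of iv. iv in F minor is Bb, so the applied chord's root is F, a perfect fifth above.
Building a dominant seventh chord on F gives F-A-C-Eb.

F A C Eb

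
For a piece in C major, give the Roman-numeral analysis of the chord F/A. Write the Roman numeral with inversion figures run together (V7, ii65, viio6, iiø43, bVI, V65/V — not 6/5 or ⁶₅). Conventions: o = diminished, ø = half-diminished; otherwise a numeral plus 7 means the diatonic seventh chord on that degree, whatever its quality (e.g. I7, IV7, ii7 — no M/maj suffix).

IV6

Stacked in thirds the chord is F-A-C: a major triad on F.
In C major, F is the subdominant; the diatonic major triad there is IV.
With A in the bass the chord is in first inversion, so the figured bass is 6.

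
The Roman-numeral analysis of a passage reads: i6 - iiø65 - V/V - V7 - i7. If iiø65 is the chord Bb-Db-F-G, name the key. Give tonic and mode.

The anchor chord is a half-diminished seventh chord on G, labeled iiø65.
If G is scale degree 2 and the mode makes that degree carry a half-diminished seventh chord, the tonic is F and the mode is minor.

F minor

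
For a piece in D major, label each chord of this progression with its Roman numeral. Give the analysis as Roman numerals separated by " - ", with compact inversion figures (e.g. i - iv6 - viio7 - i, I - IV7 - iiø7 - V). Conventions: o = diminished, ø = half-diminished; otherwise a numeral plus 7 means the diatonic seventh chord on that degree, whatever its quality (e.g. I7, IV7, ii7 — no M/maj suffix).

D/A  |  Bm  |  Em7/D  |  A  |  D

I64 - vi - ii42 - V - I

D/A: major triad on D = scale degree 1 → I64.
Bm: minor triad on B = scale degree 6 → vi.
Em7/D has root E, degree 2 in D major, so ii42.
A has root A, degree 5 in D major, so V.
D: root D is the tonic; major triad there is I.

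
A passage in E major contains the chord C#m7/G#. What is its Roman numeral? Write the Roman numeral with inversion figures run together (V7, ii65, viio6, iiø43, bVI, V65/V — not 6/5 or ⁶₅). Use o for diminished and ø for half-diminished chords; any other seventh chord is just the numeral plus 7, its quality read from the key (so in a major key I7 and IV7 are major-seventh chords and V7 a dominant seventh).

vi43

The pitches C#-E-G#-B form a minor seventh chord rooted on C#.
C# is scale degree 6 in E major, and a minor seventh chord on that degree is written vi7.
With G# in the bass the chord is in second inversion, so the figured bass is 43.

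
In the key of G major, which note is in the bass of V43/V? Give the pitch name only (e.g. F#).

E

The applied chord V43/V is rooted on A: A-C#-E-G.
The figure 43 means second inversion — the fifth is in the bass.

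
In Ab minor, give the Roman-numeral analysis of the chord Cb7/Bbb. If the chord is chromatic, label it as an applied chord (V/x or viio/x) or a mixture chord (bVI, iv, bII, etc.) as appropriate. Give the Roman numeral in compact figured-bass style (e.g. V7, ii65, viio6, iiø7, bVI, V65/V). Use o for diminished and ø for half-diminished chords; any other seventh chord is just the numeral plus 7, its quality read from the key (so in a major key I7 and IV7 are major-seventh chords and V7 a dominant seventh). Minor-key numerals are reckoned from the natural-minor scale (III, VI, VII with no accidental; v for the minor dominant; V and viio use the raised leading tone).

The pitches Cb-Eb-Gb-Bbb form a dominant seventh chord rooted on Cb.
Cb is not a diatonic chord root with this quality in Ab minor, but it lies a perfect fifth above Fb (VI), so the chord functions as an applied dominant of VI.
With Bbb in the bass the chord is in third inversion, so the figured bass is 42.

V42/VI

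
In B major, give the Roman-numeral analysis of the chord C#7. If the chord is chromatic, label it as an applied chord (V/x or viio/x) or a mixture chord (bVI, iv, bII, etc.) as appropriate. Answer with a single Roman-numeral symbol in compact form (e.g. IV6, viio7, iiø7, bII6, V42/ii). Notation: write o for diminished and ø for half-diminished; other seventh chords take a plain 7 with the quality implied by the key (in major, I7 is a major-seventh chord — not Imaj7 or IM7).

The pitches C#-E#-G#-B form a dominant seventh chord rooted on C#.
C# is not a diatonic chord root with this quality in B major, but it lies a perfect fifth above F# (V), so the chord functions as an applied dominant of V.

V7/V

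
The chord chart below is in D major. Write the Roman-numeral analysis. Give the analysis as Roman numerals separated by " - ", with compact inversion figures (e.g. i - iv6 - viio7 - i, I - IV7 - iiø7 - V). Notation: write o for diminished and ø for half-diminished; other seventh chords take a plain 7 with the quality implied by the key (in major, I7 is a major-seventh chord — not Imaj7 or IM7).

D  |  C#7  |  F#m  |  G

D: root D is the tonic; major triad there is I.
C#7: a dominant seventh chord on C#, the applied dominant of iii → V7/iii.
F#m has root F#, degree 3 in D major, so iii.
G has root G, degree 4 in D major, so IV.

I - V7/iii - iii - IV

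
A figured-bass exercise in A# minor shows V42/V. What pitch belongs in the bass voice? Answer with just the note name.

The applied chord V42/V is rooted on B#: B#-D##-F##-A#.
The figure 42 means third inversion — the seventh is in the bass.

A#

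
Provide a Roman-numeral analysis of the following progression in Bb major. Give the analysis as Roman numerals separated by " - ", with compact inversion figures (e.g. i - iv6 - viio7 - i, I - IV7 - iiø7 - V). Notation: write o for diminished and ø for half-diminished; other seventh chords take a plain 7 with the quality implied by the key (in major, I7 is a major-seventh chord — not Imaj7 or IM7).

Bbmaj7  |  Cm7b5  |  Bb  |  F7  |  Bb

I7 - iiø7 - I - V7 - I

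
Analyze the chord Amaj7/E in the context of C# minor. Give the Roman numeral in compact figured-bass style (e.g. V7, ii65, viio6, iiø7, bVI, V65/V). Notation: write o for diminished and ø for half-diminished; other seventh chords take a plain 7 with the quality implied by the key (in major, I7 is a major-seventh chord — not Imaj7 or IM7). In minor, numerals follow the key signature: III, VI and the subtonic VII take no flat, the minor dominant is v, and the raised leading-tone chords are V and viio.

VI43

Stacked in thirds the chord is A-C#-E-G#: a major seventh chord on A.
In C# minor, A is the submediant; the diatonic major seventh chord there is VI7.
With E in the bass the chord is in second inversion, so the figured bass is 43.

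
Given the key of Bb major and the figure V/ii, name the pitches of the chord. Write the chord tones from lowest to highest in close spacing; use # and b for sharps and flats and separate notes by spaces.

G B D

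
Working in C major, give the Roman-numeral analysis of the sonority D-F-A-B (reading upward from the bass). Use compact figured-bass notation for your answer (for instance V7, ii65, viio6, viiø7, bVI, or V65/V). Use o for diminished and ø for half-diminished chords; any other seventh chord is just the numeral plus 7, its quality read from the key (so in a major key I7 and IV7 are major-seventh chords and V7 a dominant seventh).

viiø65

Stacked in thirds the chord is B-D-F-A: a half-diminished seventh chord on B.
In C major, B is the leading tone; the diatonic half-diminished seventh chord there is viiø7.
With D in the bass the chord is in first inversion, so the figured bass is 65.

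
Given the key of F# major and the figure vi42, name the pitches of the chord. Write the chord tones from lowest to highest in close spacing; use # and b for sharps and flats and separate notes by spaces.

C# D# F# A#

In F# major, the submediant is D#, and the diatonic chord built there is a minor seventh chord.
That chord is spelled D#-F#-A#-C#.
With the 42 figure the chord is in third inversion; from the bass C# upward in close position it reads C#-D#-F#-A#.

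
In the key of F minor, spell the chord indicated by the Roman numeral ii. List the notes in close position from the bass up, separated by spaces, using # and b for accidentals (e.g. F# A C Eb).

G Bb D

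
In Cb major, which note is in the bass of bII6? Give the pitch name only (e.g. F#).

Fb

bII in Cb major has root Dbb; the chord is Dbb-Fb-Abb.
The figure 6 means first inversion — the third is in the bass.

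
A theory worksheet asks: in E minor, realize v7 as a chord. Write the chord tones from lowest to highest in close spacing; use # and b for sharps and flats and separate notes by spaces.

In E minor, scale degree 5 is B, and the diatonic chord built there is a minor seventh chord.
That chord is spelled B-D-F#-A.

B D F# A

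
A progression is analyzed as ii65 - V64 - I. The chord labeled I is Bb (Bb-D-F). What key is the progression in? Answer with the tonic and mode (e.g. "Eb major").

I is given as Bb-D-F — a major triad with root Bb.
If Bb is scale degree 1 and the mode makes that degree carry a major triad, the tonic is Bb and the mode is major.

Bb major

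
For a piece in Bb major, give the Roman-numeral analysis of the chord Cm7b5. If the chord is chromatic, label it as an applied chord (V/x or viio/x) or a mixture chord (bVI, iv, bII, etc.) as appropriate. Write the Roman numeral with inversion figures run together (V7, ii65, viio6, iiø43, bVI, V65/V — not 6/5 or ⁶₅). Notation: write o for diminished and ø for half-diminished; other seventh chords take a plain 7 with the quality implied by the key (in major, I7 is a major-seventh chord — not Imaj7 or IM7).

iiø7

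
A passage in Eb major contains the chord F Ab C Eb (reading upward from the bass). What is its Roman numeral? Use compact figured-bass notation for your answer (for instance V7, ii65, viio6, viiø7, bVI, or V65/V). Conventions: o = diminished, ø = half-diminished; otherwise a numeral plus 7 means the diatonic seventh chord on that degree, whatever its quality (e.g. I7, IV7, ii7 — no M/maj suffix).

The pitches F-Ab-C-Eb form a minor seventh chord rooted on F.
In Eb major, F is the supertonic; the diatonic minor seventh chord there is ii7.

ii7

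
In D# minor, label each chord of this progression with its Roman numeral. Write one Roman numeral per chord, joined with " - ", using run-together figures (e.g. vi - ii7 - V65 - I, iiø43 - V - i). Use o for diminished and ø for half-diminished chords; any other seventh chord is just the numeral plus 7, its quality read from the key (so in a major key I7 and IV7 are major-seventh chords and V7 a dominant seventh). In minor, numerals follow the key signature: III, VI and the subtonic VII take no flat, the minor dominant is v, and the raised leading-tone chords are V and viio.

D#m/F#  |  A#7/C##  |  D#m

i6 - V65 - i

D#m/F#: root D# is the tonic; minor triad there is i6.
A#7/C##: root A# is the dominant; dominant seventh chord there is V65.
D#m has root D#, degree 1 in D# minor, so i.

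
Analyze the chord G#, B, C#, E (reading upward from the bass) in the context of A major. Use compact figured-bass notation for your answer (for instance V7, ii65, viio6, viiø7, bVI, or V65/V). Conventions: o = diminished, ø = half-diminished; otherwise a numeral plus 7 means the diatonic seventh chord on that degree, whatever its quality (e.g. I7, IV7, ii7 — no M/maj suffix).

iii43

The pitches C#-E-G#-B form a minor seventh chord rooted on C#.
C# is scale degree 3 in A major, and a minor seventh chord on that degree is written iii7.
With G# in the bass the chord is in second inversion, so the figured bass is 43.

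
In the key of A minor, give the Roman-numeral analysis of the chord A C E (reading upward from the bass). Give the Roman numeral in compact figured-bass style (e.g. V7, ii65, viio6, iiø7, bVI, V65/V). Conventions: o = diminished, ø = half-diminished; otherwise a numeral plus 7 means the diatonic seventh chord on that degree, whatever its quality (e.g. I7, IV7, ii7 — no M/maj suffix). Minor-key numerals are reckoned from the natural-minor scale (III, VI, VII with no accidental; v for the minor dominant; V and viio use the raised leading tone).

i

Stacked in thirds the chord is A-C-E: a minor triad on A.
A is scale degree 1 in A minor, and a minor triad on that degree is written i.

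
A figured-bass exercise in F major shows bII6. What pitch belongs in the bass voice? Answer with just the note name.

Bb

bII in F major has root Gb; the chord is Gb-Bb-Db.
The figure 6 means first inversion — the third is in the bass.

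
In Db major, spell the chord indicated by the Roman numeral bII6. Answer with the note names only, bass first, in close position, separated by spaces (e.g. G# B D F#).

bII6 is the Neapolitan sixth — a major triad on the lowered second degree, here in its customary first inversion. In Db major that root is Ebb.
So the chord is Ebb-Gb-Bbb.
The figured bass 6 indicates first inversion, placing the third (Gb) in the bass: Gb-Bbb-Ebb.

Gb Bbb Ebb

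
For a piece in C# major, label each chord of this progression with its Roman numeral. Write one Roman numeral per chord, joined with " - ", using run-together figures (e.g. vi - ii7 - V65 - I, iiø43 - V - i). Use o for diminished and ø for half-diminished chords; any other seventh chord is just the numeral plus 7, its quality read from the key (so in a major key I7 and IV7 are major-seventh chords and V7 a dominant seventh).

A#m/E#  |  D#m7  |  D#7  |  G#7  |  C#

vi64 - ii7 - V7/V - V7 - I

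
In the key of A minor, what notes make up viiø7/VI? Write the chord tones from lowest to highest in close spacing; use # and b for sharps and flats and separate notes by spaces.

E G Bb D

viiø7/VI is a secondary leading-tone chord. The target VI is F in A minor; the applied chord is rooted a semitone below, on E.
Building a half-diminished seventh chord on E gives E-G-Bb-D.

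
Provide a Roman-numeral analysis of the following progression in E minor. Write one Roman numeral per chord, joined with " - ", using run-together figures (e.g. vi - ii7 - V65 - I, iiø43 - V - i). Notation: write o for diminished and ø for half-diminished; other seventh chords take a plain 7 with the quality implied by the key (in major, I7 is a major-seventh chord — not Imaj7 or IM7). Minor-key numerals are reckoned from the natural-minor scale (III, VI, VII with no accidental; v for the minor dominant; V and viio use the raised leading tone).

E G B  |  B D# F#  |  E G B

i - V - i

E-G-B: root E is the tonic; minor triad there is i.
B-D#-F#: major triad on B = scale degree 5 → V.
E-G-B: root E is the tonic; minor triad there is i.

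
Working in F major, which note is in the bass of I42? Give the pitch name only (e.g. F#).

E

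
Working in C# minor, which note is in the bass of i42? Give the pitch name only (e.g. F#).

B

i in C# minor has root C#; the chord is C#-E-G#-B.
The figure 42 means third inversion — the seventh is in the bass.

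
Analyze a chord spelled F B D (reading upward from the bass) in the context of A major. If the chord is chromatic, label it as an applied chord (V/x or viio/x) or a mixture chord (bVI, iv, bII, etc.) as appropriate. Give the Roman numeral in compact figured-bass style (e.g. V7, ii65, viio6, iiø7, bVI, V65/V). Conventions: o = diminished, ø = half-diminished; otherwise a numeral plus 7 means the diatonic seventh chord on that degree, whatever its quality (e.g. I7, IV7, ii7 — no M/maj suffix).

iio64

The pitches B-D-F form a diminished triad rooted on B.
B is the second degree of A major. This is the diminished supertonic triad, borrowed from the parallel minor.
With F in the bass the chord is in second inversion, so the figured bass is 64.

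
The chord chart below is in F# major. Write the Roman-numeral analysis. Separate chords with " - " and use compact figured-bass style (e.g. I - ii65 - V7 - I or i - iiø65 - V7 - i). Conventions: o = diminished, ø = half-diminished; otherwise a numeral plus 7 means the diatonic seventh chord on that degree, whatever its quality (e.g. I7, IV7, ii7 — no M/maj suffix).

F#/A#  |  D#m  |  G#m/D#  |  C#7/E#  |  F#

F#/A#: root F# is the tonic; major triad there is I6.
D#m has root D#, degree 6 in F# major, so vi.
G#m/D#: root G# is the supertonic; minor triad there is ii64.
C#7/E#: root C# is the dominant; dominant seventh chord there is V65.
F# has root F#, degree 1 in F# major, so I.

I6 - vi - ii64 - V65 - I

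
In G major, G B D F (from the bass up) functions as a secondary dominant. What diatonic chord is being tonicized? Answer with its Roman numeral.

IV

The chord is a dominant seventh chord on G.
A dominant resolves down a perfect fifth: G → C. In G major, C is scale degree 4, i.e. IV.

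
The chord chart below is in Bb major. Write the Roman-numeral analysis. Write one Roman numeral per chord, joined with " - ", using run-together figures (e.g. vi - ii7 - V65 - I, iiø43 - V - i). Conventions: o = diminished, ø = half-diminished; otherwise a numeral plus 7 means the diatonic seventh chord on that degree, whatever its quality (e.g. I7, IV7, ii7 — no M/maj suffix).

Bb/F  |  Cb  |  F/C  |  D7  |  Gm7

I64 - bII - V64 - V7/vi - vi7

Bb/F: root Bb is the tonic; major triad there is I64.
Cb: major triad on Cb — chromatic; Cb is the lowered second degree, so this is the Neapolitan chord, bII.
F/C: major triad on F = scale degree 5 → V64.
D7: chromatic; D is V of vi, so V7/vi.
Gm7 has root G, degree 6 in Bb major, so vi7.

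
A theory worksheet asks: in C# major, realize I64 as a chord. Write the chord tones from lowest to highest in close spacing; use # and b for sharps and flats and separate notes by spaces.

G# C# E#

In C# major, the tonic is C#, and the diatonic chord built there is a major triad.
Stacking thirds from C# gives C#-E#-G#.
With the 64 figure the chord is in second inversion; from the bass G# upward in close position it reads G#-C#-E#.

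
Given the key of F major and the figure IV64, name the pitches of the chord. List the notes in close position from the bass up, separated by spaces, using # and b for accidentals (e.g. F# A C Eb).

The numeral's case and figure indicate a major triad. In F major its root, the fourth degree, is Bb.
Stacking thirds from Bb gives Bb-D-F.
The figured bass 64 indicates second inversion, placing the fifth (F) in the bass: F-Bb-D.

F Bb D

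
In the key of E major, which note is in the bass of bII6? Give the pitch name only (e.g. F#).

A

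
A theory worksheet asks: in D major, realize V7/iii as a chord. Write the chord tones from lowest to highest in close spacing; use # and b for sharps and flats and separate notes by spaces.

C# E# G# B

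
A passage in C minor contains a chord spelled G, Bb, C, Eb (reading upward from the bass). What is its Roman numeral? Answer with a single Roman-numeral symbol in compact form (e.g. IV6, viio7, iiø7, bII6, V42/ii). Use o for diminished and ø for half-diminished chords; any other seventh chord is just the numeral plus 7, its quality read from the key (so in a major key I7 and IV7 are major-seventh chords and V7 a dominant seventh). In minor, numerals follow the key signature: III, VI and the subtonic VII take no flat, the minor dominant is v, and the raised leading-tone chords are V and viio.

i43

Stacked in thirds the chord is C-Eb-G-Bb: a minor seventh chord on C.
In C minor, C is the tonic; the diatonic minor seventh chord there is i7.
With G in the bass the chord is in second inversion, so the figured bass is 43.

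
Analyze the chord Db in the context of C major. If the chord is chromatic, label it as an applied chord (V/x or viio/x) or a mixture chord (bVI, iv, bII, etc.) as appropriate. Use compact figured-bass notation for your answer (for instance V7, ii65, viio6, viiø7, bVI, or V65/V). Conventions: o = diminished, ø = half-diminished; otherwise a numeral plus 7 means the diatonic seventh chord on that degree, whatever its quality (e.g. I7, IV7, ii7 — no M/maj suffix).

bII

The pitches Db-F-Ab form a major triad rooted on Db.
Db is the lowered second degree of C major (diatonic 2 would be D). This is the Neapolitan chord — a major triad on the lowered second degree.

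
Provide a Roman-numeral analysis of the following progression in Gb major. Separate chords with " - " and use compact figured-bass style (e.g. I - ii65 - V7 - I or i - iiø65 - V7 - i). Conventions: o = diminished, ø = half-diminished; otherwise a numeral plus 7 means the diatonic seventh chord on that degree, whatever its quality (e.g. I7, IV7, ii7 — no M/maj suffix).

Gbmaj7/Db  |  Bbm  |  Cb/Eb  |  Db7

I43 - iii - IV6 - V7

Gbmaj7/Db has root Gb, degree 1 in Gb major, so I43.
Bbm: minor triad on Bb = scale degree 3 → iii.
Cb/Eb has root Cb, degree 4 in Gb major, so IV6.
Db7: dominant seventh chord on Db = scale degree 5 → V7.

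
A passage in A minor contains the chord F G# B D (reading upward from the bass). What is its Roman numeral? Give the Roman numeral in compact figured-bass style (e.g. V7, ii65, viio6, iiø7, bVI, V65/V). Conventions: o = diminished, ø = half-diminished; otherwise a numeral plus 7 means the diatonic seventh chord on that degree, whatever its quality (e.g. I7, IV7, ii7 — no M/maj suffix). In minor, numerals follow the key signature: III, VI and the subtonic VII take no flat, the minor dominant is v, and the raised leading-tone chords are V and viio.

Stacked in thirds the chord is G#-B-D-F: a fully diminished seventh chord on G#.
G# is scale degree 7 in A minor, and a fully diminished seventh chord on that degree is written viio7.
With F in the bass the chord is in third inversion, so the figured bass is 42.

viio42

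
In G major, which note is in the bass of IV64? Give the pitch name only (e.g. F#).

G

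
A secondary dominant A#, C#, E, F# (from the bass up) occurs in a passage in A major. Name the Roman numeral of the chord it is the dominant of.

ii

The chord is a dominant seventh chord on F#.
A dominant resolves down a perfect fifth: F# → B. In A major, B is scale degree 2, i.e. ii.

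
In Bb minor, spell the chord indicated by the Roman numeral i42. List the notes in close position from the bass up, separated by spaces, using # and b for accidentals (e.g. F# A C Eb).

Ab Bb Db F

The numeral's case and figure indicate a minor seventh chord. In Bb minor its root, the first degree, is Bb.
Stacking thirds from Bb gives Bb-Db-F-Ab.
The figured bass 42 indicates third inversion, placing the seventh (Ab) in the bass: Ab-Bb-Db-F.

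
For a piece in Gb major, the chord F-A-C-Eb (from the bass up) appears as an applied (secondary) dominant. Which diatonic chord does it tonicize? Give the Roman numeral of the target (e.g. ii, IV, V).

The chord is a dominant seventh chord on F.
A dominant resolves down a perfect fifth: F → Bb. In Gb major, Bb is scale degree 3, i.e. iii.

iii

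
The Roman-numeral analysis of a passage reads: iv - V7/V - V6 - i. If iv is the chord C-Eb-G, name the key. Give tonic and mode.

G minor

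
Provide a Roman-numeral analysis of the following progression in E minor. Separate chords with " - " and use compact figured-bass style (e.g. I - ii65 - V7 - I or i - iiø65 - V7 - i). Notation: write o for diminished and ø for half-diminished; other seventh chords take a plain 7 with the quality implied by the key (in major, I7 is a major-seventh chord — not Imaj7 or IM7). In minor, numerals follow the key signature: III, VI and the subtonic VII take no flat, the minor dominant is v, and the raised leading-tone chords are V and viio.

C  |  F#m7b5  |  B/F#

VI - iiø7 - V64

C has root C, degree 6 in E minor, so VI.
F#m7b5 has root F#, degree 2 in E minor, so iiø7.
B/F#: root B is the dominant; major triad there is V64.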